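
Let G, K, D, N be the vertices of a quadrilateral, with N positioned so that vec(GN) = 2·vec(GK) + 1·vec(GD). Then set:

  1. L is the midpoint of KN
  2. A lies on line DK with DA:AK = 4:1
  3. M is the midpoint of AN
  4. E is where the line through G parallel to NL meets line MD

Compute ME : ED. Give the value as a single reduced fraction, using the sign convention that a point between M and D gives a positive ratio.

ME:ED = 4/5

Work in coordinates with G = (0, 0), K = (1, 0), D = (0, 1), N = (2, 1).
1. L is the midpoint of KN ⇒ L = (3/2, 1/2)
2. A lies on line DK with DA:AK = 4:1 ⇒ A = (4/5, 1/5)
3. M is the midpoint of AN ⇒ M = (7/5, 3/5)
4. E is where the line through G parallel to NL meets line MD ⇒ E = (7/9, 7/9)
E = M + t·(D−M) with t = 4/9, so ME:ED = t:(1−t) = 4/9:5/9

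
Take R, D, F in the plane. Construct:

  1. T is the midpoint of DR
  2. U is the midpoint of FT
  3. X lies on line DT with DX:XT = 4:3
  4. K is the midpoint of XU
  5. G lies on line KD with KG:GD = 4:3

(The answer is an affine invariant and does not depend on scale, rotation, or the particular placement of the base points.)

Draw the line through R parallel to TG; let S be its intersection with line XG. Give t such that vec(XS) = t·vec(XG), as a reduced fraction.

t = 10/3

Work in coordinates with R = (0, 0), D = (1, 0), F = (0, 1).
1. T is the midpoint of DR ⇒ T = (1/2, 0)
2. U is the midpoint of FT ⇒ U = (1/4, 1/2)
3. X lies on line DT with DX:XT = 4:3 ⇒ X = (5/7, 0)
4. K is the midpoint of XU ⇒ K = (27/56, 1/4)
5. G lies on line KD with KG:GD = 4:3 ⇒ G = (305/392, 3/28)
through R parallel to TG: direction (109/392, 3/28); meets XG at S = (545/588, 5/14)
S = X + t·(G−X) with t = 10/3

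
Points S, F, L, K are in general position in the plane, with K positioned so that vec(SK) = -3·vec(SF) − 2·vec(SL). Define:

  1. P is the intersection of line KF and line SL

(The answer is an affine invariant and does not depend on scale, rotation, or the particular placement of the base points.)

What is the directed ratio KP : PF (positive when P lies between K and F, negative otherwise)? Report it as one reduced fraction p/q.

KP:PF = 3

Assign S = (0, 0), F = (1, 0), L = (0, 1), K = (-3, -2) — the answer is frame-independent, so this choice is without loss of generality.
1. P is the intersection of line KF and line SL ⇒ P = (0, -1/2)
P = K + t·(F−K) with t = 3/4, so KP:PF = t:(1−t) = 3/4:1/4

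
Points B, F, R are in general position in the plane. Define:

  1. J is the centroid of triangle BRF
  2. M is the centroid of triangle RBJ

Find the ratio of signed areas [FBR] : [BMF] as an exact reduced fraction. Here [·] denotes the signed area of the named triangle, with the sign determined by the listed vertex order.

[FBR]:[BMF] = 9/4

Work in coordinates with B = (0, 0), F = (1, 0), R = (0, 1).
1. J is the centroid of triangle BRF ⇒ J = (1/3, 1/3)
2. M is the centroid of triangle RBJ ⇒ M = (1/9, 4/9)
2·[FBR] = -1, 2·[BMF] = -4/9
[FBR]:[BMF] = -1:-4/9 = 9/4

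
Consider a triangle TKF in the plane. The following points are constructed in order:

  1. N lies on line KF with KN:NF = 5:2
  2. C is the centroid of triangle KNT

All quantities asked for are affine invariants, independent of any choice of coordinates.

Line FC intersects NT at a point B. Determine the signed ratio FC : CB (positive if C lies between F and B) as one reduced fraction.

FC:CB = -11/5

Set T = (0, 0), K = (1, 0), F = (0, 1); any affine frame gives the same invariant.
1. N lies on line KF with KN:NF = 5:2 ⇒ N = (2/7, 5/7)
2. C is the centroid of triangle KNT ⇒ C = (3/7, 5/21)
line FC meets NT at B = (18/77, 45/77)
C = F + t·(B−F) with t = 11/6, so FC:CB = 11/6:-5/6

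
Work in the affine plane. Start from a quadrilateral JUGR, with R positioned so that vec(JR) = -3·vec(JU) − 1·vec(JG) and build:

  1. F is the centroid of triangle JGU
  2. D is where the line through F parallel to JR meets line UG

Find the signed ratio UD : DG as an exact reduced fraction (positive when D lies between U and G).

UD:DG = 5/7

Set J = (0, 0), U = (1, 0), G = (0, 1), R = (-3, -1); any affine frame gives the same invariant.
1. F is the centroid of triangle JGU ⇒ F = (1/3, 1/3)
2. D is where the line through F parallel to JR meets line UG ⇒ D = (7/12, 5/12)
D = U + t·(G−U) with t = 5/12, so UD:DG = t:(1−t) = 5/12:7/12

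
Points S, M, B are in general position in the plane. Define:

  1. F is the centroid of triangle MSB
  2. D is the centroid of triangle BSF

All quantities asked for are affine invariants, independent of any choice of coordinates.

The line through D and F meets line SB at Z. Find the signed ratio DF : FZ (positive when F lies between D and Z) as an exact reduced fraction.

DF:FZ = -2/3

Set S = (0, 0), M = (1, 0), B = (0, 1); any affine frame gives the same invariant.
1. F is the centroid of triangle MSB ⇒ F = (1/3, 1/3)
2. D is the centroid of triangle BSF ⇒ D = (1/9, 4/9)
line DF meets SB at Z = (0, 1/2)
F = D + t·(Z−D) with t = -2, so DF:FZ = -2:3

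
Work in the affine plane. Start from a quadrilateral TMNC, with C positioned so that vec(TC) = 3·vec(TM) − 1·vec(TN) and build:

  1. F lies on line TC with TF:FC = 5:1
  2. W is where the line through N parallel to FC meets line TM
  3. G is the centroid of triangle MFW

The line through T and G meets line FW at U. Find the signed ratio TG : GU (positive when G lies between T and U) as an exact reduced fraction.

Assign T = (0, 0), M = (1, 0), N = (0, 1), C = (3, -1) — the answer is frame-independent, so this choice is without loss of generality.
1. F lies on line TC with TF:FC = 5:1 ⇒ F = (5/2, -5/6)
2. W is where the line through N parallel to FC meets line TM ⇒ W = (3, 0)
3. G is the centroid of triangle MFW ⇒ G = (13/6, -5/18)
line TG meets FW at U = (39/14, -5/14)
G = T + t·(U−T) with t = 7/9, so TG:GU = 7/9:2/9

TG:GU = 7/2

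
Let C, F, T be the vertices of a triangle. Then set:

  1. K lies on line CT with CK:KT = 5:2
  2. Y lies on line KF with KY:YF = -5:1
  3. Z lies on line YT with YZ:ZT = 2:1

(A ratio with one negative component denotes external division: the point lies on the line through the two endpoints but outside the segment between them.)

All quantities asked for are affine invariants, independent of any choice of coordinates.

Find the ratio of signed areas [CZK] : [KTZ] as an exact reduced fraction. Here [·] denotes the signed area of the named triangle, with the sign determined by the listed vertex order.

[CZK]:[KTZ] = -5/2

Choose coordinates C = (0, 0), F = (1, 0), T = (0, 1).
1. K lies on line CT with CK:KT = 5:2 ⇒ K = (0, 5/7)
2. Y lies on line KF with KY:YF = -5:1 ⇒ Y = (5/4, -5/28)
3. Z lies on line YT with YZ:ZT = 2:1 ⇒ Z = (5/12, 17/28)
2·[CZK] = 25/84, 2·[KTZ] = -5/42
[CZK]:[KTZ] = 25/84:-5/42 = -5/2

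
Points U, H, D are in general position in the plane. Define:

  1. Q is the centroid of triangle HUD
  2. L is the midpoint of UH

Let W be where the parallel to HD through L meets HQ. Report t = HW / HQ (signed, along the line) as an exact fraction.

Choose coordinates U = (0, 0), H = (1, 0), D = (0, 1).
1. Q is the centroid of triangle HUD ⇒ Q = (1/3, 1/3)
2. L is the midpoint of UH ⇒ L = (1/2, 0)
through L parallel to HD: direction (-1, 1); meets HQ at W = (0, 1/2)
W = H + t·(Q−H) with t = 3/2

t = 3/2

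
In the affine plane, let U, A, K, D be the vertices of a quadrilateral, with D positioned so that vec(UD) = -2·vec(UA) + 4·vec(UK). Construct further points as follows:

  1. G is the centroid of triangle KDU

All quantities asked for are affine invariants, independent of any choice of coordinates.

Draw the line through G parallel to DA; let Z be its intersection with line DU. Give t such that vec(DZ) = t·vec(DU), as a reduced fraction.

Choose coordinates U = (0, 0), A = (1, 0), K = (0, 1), D = (-2, 4).
1. G is the centroid of triangle KDU ⇒ G = (-2/3, 5/3)
through G parallel to DA: direction (3, -4); meets DU at Z = (-7/6, 7/3)
Z = D + t·(U−D) with t = 5/12

t = 5/12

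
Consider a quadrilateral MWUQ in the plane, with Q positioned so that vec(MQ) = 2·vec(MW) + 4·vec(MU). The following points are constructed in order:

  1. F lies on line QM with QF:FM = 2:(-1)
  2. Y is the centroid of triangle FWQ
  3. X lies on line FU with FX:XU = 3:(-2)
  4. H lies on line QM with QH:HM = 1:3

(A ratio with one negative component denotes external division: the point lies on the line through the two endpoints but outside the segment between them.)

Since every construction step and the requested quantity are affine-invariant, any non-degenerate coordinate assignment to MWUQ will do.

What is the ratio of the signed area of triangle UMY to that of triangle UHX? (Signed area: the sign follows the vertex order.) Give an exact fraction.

[UMY]:[UHX] = 1/21

Assign M = (0, 0), W = (1, 0), U = (0, 1), Q = (2, 4) — the answer is frame-independent, so this choice is without loss of generality.
1. F lies on line QM with QF:FM = 2:(-1) ⇒ F = (-2, -4)
2. Y is the centroid of triangle FWQ ⇒ Y = (1/3, 0)
3. X lies on line FU with FX:XU = 3:(-2) ⇒ X = (4, 11)
4. H lies on line QM with QH:HM = 1:3 ⇒ H = (3/2, 3)
2·[UMY] = 1/3, 2·[UHX] = 7
[UMY]:[UHX] = 1/3:7 = 1/21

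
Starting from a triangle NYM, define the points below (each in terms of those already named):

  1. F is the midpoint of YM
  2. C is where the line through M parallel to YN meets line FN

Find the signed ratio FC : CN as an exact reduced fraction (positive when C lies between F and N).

FC:CN = -1/2

Choose coordinates N = (0, 0), Y = (1, 0), M = (0, 1).
1. F is the midpoint of YM ⇒ F = (1/2, 1/2)
2. C is where the line through M parallel to YN meets line FN ⇒ C = (1, 1)
C = F + t·(N−F) with t = -1, so FC:CN = t:(1−t) = -1:2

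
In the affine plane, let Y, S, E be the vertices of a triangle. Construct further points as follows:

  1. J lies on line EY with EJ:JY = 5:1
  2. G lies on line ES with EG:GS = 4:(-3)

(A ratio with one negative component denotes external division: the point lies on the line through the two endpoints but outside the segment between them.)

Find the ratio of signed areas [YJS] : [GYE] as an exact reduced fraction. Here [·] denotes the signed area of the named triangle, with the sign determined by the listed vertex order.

[YJS]:[GYE] = 1/24

Assign Y = (0, 0), S = (1, 0), E = (0, 1) — the answer is frame-independent, so this choice is without loss of generality.
1. J lies on line EY with EJ:JY = 5:1 ⇒ J = (0, 1/6)
2. G lies on line ES with EG:GS = 4:(-3) ⇒ G = (4, -3)
2·[YJS] = -1/6, 2·[GYE] = -4
[YJS]:[GYE] = -1/6:-4 = 1/24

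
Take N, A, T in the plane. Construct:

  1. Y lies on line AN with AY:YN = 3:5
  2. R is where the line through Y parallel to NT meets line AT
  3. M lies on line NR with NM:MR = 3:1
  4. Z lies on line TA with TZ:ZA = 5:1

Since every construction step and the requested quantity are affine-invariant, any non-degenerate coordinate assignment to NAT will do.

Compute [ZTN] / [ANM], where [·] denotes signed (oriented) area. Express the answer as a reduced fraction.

[ZTN]:[ANM] = -80/27

Work in coordinates with N = (0, 0), A = (1, 0), T = (0, 1).
1. Y lies on line AN with AY:YN = 3:5 ⇒ Y = (5/8, 0)
2. R is where the line through Y parallel to NT meets line AT ⇒ R = (5/8, 3/8)
3. M lies on line NR with NM:MR = 3:1 ⇒ M = (15/32, 9/32)
4. Z lies on line TA with TZ:ZA = 5:1 ⇒ Z = (5/6, 1/6)
2·[ZTN] = 5/6, 2·[ANM] = -9/32
[ZTN]:[ANM] = 5/6:-9/32 = -80/27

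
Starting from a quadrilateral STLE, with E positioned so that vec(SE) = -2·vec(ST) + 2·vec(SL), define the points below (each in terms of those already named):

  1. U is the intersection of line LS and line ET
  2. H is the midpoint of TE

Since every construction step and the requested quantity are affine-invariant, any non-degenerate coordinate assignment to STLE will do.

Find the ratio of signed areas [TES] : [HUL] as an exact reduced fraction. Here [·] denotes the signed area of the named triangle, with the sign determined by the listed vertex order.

Work in coordinates with S = (0, 0), T = (1, 0), L = (0, 1), E = (-2, 2).
1. U is the intersection of line LS and line ET ⇒ U = (0, 2/3)
2. H is the midpoint of TE ⇒ H = (-1/2, 1)
2·[TES] = 2, 2·[HUL] = 1/6
[TES]:[HUL] = 2:1/6 = 12

[TES]:[HUL] = 12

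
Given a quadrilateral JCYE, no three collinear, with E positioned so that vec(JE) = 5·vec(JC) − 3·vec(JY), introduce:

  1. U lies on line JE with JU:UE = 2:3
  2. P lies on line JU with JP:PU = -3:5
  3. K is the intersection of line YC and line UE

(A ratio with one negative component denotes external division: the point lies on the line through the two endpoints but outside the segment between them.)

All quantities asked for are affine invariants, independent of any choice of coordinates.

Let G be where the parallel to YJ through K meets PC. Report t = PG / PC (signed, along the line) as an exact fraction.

t = 11/8

Work in coordinates with J = (0, 0), C = (1, 0), Y = (0, 1), E = (5, -3).
1. U lies on line JE with JU:UE = 2:3 ⇒ U = (2, -6/5)
2. P lies on line JU with JP:PU = -3:5 ⇒ P = (-3, 9/5)
3. K is the intersection of line YC and line UE ⇒ K = (5/2, -3/2)
through K parallel to YJ: direction (0, -1); meets PC at G = (5/2, -27/40)
G = P + t·(C−P) with t = 11/8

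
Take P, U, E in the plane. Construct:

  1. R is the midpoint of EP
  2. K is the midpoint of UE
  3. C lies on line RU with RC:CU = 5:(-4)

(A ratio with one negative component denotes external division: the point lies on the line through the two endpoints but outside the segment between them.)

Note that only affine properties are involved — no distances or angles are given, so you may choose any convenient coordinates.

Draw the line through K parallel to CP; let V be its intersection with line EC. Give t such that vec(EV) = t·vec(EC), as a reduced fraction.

t = 3/10

Set P = (0, 0), U = (1, 0), E = (0, 1); any affine frame gives the same invariant.
1. R is the midpoint of EP ⇒ R = (0, 1/2)
2. K is the midpoint of UE ⇒ K = (1/2, 1/2)
3. C lies on line RU with RC:CU = 5:(-4) ⇒ C = (5, -2)
through K parallel to CP: direction (-5, 2); meets EC at V = (3/2, 1/10)
V = E + t·(C−E) with t = 3/10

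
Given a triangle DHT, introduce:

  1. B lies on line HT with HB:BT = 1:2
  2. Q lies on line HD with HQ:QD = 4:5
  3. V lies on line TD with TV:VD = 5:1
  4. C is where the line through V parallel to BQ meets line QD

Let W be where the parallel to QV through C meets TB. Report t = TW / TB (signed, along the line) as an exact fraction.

t = 61/28

Assign D = (0, 0), H = (1, 0), T = (0, 1) — the answer is frame-independent, so this choice is without loss of generality.
1. B lies on line HT with HB:BT = 1:2 ⇒ B = (2/3, 1/3)
2. Q lies on line HD with HQ:QD = 4:5 ⇒ Q = (5/9, 0)
3. V lies on line TD with TV:VD = 5:1 ⇒ V = (0, 1/6)
4. C is where the line through V parallel to BQ meets line QD ⇒ C = (-1/18, 0)
through C parallel to QV: direction (-5/9, 1/6); meets TB at W = (61/42, -19/42)
W = T + t·(B−T) with t = 61/28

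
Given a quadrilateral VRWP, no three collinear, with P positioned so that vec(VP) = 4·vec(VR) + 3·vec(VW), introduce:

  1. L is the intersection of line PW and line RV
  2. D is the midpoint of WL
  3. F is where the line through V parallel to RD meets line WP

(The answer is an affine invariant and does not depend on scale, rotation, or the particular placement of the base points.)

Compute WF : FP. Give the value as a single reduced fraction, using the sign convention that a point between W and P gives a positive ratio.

WF:FP = -1/4

Assign V = (0, 0), R = (1, 0), W = (0, 1), P = (4, 3) — the answer is frame-independent, so this choice is without loss of generality.
1. L is the intersection of line PW and line RV ⇒ L = (-2, 0)
2. D is the midpoint of WL ⇒ D = (-1, 1/2)
3. F is where the line through V parallel to RD meets line WP ⇒ F = (-4/3, 1/3)
F = W + t·(P−W) with t = -1/3, so WF:FP = t:(1−t) = -1/3:4/3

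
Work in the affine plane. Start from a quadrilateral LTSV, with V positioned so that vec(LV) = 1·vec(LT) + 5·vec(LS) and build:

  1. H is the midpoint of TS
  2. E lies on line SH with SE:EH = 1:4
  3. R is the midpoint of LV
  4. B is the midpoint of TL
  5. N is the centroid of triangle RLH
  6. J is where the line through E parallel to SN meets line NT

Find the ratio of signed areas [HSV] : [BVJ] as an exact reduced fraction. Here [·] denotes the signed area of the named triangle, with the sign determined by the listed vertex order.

Choose coordinates L = (0, 0), T = (1, 0), S = (0, 1), V = (1, 5).
1. H is the midpoint of TS ⇒ H = (1/2, 1/2)
2. E lies on line SH with SE:EH = 1:4 ⇒ E = (1/10, 9/10)
3. R is the midpoint of LV ⇒ R = (1/2, 5/2)
4. B is the midpoint of TL ⇒ B = (1/2, 0)
5. N is the centroid of triangle RLH ⇒ N = (1/3, 1)
6. J is where the line through E parallel to SN meets line NT ⇒ J = (2/5, 9/10)
2·[HSV] = -5/2, 2·[BVJ] = 19/20
[HSV]:[BVJ] = -5/2:19/20 = -50/19

[HSV]:[BVJ] = -50/19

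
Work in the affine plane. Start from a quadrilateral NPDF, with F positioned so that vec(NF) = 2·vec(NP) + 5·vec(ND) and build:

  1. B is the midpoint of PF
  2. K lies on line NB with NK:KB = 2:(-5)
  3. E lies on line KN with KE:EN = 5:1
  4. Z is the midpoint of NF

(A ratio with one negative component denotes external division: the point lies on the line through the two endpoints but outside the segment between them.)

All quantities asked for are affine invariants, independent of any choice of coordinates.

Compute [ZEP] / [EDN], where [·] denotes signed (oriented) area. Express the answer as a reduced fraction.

[ZEP]:[EDN] = -35/2

Set N = (0, 0), P = (1, 0), D = (0, 1), F = (2, 5); any affine frame gives the same invariant.
1. B is the midpoint of PF ⇒ B = (3/2, 5/2)
2. K lies on line NB with NK:KB = 2:(-5) ⇒ K = (-1, -5/3)
3. E lies on line KN with KE:EN = 5:1 ⇒ E = (-1/6, -5/18)
4. Z is the midpoint of NF ⇒ Z = (1, 5/2)
2·[ZEP] = 35/12, 2·[EDN] = -1/6
[ZEP]:[EDN] = 35/12:-1/6 = -35/2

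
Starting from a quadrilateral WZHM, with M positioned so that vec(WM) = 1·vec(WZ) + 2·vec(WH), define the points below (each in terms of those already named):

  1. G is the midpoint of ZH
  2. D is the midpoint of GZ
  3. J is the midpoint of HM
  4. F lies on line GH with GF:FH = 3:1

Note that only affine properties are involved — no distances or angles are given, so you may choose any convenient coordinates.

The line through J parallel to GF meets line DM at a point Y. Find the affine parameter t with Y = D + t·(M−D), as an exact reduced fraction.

t = 1/2

Choose coordinates W = (0, 0), Z = (1, 0), H = (0, 1), M = (1, 2).
1. G is the midpoint of ZH ⇒ G = (1/2, 1/2)
2. D is the midpoint of GZ ⇒ D = (3/4, 1/4)
3. J is the midpoint of HM ⇒ J = (1/2, 3/2)
4. F lies on line GH with GF:FH = 3:1 ⇒ F = (1/8, 7/8)
through J parallel to GF: direction (-3/8, 3/8); meets DM at Y = (7/8, 9/8)
Y = D + t·(M−D) with t = 1/2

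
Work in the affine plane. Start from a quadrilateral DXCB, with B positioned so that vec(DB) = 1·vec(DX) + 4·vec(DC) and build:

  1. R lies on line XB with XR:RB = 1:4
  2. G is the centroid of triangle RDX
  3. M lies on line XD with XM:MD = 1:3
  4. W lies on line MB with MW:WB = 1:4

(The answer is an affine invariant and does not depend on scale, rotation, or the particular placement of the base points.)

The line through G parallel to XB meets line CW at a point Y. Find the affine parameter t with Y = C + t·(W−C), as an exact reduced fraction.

t = 5/6

Choose coordinates D = (0, 0), X = (1, 0), C = (0, 1), B = (1, 4).
1. R lies on line XB with XR:RB = 1:4 ⇒ R = (1, 4/5)
2. G is the centroid of triangle RDX ⇒ G = (2/3, 4/15)
3. M lies on line XD with XM:MD = 1:3 ⇒ M = (3/4, 0)
4. W lies on line MB with MW:WB = 1:4 ⇒ W = (4/5, 4/5)
through G parallel to XB: direction (0, 4); meets CW at Y = (2/3, 5/6)
Y = C + t·(W−C) with t = 5/6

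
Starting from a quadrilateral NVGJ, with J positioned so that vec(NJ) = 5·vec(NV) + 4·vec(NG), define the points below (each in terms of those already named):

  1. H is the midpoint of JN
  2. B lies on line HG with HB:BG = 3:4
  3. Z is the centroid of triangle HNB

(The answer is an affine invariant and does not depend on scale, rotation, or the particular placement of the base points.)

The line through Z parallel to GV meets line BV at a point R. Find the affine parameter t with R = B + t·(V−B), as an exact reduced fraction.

Choose coordinates N = (0, 0), V = (1, 0), G = (0, 1), J = (5, 4).
1. H is the midpoint of JN ⇒ H = (5/2, 2)
2. B lies on line HG with HB:BG = 3:4 ⇒ B = (10/7, 11/7)
3. Z is the centroid of triangle HNB ⇒ Z = (55/42, 25/21)
through Z parallel to GV: direction (1, -1); meets BV at R = (37/28, 33/28)
R = B + t·(V−B) with t = 1/4

t = 1/4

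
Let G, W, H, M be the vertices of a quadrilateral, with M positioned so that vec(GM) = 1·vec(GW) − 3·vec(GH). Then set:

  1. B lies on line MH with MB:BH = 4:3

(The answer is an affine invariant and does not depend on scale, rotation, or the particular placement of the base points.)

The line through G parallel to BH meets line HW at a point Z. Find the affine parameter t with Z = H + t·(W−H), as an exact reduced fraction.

Set G = (0, 0), W = (1, 0), H = (0, 1), M = (1, -3); any affine frame gives the same invariant.
1. B lies on line MH with MB:BH = 4:3 ⇒ B = (3/7, -5/7)
through G parallel to BH: direction (-3/7, 12/7); meets HW at Z = (-1/3, 4/3)
Z = H + t·(W−H) with t = -1/3

t = -1/3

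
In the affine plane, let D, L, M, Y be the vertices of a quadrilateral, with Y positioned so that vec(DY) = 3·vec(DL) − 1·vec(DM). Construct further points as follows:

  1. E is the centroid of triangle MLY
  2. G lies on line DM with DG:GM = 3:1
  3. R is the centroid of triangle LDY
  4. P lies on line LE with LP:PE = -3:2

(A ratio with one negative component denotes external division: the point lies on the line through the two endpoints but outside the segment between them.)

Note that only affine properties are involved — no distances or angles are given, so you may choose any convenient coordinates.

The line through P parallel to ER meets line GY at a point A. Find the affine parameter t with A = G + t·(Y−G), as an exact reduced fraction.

Work in coordinates with D = (0, 0), L = (1, 0), M = (0, 1), Y = (3, -1).
1. E is the centroid of triangle MLY ⇒ E = (4/3, 0)
2. G lies on line DM with DG:GM = 3:1 ⇒ G = (0, 3/4)
3. R is the centroid of triangle LDY ⇒ R = (4/3, -1/3)
4. P lies on line LE with LP:PE = -3:2 ⇒ P = (2, 0)
through P parallel to ER: direction (0, -1/3); meets GY at A = (2, -5/12)
A = G + t·(Y−G) with t = 2/3

t = 2/3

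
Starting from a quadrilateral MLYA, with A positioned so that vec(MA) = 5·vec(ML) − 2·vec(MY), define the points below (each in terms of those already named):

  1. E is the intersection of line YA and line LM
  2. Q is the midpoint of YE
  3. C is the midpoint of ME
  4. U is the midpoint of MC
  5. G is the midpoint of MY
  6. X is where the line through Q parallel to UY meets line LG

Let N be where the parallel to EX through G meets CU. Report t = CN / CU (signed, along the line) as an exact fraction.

Work in coordinates with M = (0, 0), L = (1, 0), Y = (0, 1), A = (5, -2).
1. E is the intersection of line YA and line LM ⇒ E = (5/3, 0)
2. Q is the midpoint of YE ⇒ Q = (5/6, 1/2)
3. C is the midpoint of ME ⇒ C = (5/6, 0)
4. U is the midpoint of MC ⇒ U = (5/12, 0)
5. G is the midpoint of MY ⇒ G = (0, 1/2)
6. X is where the line through Q parallel to UY meets line LG ⇒ X = (20/19, -1/38)
through G parallel to EX: direction (-35/57, -1/38); meets CU at N = (-35/3, 0)
N = C + t·(U−C) with t = 30

t = 30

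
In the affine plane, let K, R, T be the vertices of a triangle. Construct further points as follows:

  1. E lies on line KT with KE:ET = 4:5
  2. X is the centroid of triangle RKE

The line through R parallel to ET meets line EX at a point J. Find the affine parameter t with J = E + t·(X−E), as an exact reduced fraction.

t = 3

Set K = (0, 0), R = (1, 0), T = (0, 1); any affine frame gives the same invariant.
1. E lies on line KT with KE:ET = 4:5 ⇒ E = (0, 4/9)
2. X is the centroid of triangle RKE ⇒ X = (1/3, 4/27)
through R parallel to ET: direction (0, 5/9); meets EX at J = (1, -4/9)
J = E + t·(X−E) with t = 3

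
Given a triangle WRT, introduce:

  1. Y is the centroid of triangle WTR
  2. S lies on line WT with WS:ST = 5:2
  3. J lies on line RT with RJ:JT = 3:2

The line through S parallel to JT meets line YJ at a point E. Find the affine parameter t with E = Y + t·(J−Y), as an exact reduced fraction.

Work in coordinates with W = (0, 0), R = (1, 0), T = (0, 1).
1. Y is the centroid of triangle WTR ⇒ Y = (1/3, 1/3)
2. S lies on line WT with WS:ST = 5:2 ⇒ S = (0, 5/7)
3. J lies on line RT with RJ:JT = 3:2 ⇒ J = (2/5, 3/5)
through S parallel to JT: direction (-2/5, 2/5); meets YJ at E = (12/35, 13/35)
E = Y + t·(J−Y) with t = 1/7

t = 1/7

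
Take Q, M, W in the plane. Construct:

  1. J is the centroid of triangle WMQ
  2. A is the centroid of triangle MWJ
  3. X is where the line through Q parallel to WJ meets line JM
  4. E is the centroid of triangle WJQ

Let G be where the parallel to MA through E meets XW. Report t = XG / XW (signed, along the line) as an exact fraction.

Work in coordinates with Q = (0, 0), M = (1, 0), W = (0, 1).
1. J is the centroid of triangle WMQ ⇒ J = (1/3, 1/3)
2. A is the centroid of triangle MWJ ⇒ A = (4/9, 4/9)
3. X is where the line through Q parallel to WJ meets line JM ⇒ X = (-1/3, 2/3)
4. E is the centroid of triangle WJQ ⇒ E = (1/9, 4/9)
through E parallel to MA: direction (-5/9, 4/9); meets XW at G = (-7/27, 20/27)
G = X + t·(W−X) with t = 2/9

t = 2/9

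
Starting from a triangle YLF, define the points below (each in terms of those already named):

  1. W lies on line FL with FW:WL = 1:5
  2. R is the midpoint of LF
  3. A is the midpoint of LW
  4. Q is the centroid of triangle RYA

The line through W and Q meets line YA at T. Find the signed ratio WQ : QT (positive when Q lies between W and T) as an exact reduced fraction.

Set Y = (0, 0), L = (1, 0), F = (0, 1); any affine frame gives the same invariant.
1. W lies on line FL with FW:WL = 1:5 ⇒ W = (1/6, 5/6)
2. R is the midpoint of LF ⇒ R = (1/2, 1/2)
3. A is the midpoint of LW ⇒ A = (7/12, 5/12)
4. Q is the centroid of triangle RYA ⇒ Q = (13/36, 11/36)
line WQ meets YA at T = (3/8, 15/56)
Q = W + t·(T−W) with t = 14/15, so WQ:QT = 14/15:1/15

WQ:QT = 14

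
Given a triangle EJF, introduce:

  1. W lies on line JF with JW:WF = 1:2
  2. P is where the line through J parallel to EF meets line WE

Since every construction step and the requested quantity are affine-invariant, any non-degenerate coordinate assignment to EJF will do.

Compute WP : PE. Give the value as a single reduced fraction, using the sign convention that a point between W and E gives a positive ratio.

Choose coordinates E = (0, 0), J = (1, 0), F = (0, 1).
1. W lies on line JF with JW:WF = 1:2 ⇒ W = (2/3, 1/3)
2. P is where the line through J parallel to EF meets line WE ⇒ P = (1, 1/2)
P = W + t·(E−W) with t = -1/2, so WP:PE = t:(1−t) = -1/2:3/2

WP:PE = -1/3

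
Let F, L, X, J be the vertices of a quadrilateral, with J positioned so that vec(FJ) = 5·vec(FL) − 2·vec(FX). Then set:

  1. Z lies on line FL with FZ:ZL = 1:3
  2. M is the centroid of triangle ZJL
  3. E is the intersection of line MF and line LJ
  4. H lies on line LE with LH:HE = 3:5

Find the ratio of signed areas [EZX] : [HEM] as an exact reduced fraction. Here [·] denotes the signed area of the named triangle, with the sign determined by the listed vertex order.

[EZX]:[HEM] = 83/5

Choose coordinates F = (0, 0), L = (1, 0), X = (0, 1), J = (5, -2).
1. Z lies on line FL with FZ:ZL = 1:3 ⇒ Z = (1/4, 0)
2. M is the centroid of triangle ZJL ⇒ M = (25/12, -2/3)
3. E is the intersection of line MF and line LJ ⇒ E = (25/9, -8/9)
4. H lies on line LE with LH:HE = 3:5 ⇒ H = (5/3, -1/3)
2·[EZX] = -83/36, 2·[HEM] = -5/36
[EZX]:[HEM] = -83/36:-5/36 = 83/5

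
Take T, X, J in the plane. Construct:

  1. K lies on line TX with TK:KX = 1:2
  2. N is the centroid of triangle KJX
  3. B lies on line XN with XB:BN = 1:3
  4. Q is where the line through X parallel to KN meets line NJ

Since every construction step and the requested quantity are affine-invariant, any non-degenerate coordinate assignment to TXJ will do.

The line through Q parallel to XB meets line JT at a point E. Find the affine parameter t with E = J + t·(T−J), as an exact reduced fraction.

t = 4/5

Choose coordinates T = (0, 0), X = (1, 0), J = (0, 1).
1. K lies on line TX with TK:KX = 1:2 ⇒ K = (1/3, 0)
2. N is the centroid of triangle KJX ⇒ N = (4/9, 1/3)
3. B lies on line XN with XB:BN = 1:3 ⇒ B = (31/36, 1/12)
4. Q is where the line through X parallel to KN meets line NJ ⇒ Q = (8/9, -1/3)
through Q parallel to XB: direction (-5/36, 1/12); meets JT at E = (0, 1/5)
E = J + t·(T−J) with t = 4/5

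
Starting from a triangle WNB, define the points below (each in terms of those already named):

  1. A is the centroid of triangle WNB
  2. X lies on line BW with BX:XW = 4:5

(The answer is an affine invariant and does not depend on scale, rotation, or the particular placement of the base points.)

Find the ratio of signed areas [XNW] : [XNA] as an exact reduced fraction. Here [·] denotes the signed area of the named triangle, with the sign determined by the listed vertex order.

Assign W = (0, 0), N = (1, 0), B = (0, 1) — the answer is frame-independent, so this choice is without loss of generality.
1. A is the centroid of triangle WNB ⇒ A = (1/3, 1/3)
2. X lies on line BW with BX:XW = 4:5 ⇒ X = (0, 5/9)
2·[XNW] = -5/9, 2·[XNA] = -1/27
[XNW]:[XNA] = -5/9:-1/27 = 15

[XNW]:[XNA] = 15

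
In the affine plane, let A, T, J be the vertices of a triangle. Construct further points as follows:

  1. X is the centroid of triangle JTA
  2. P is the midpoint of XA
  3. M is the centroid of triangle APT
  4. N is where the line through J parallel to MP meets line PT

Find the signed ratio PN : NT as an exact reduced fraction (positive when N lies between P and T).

PN:NT = -3/2

Work in coordinates with A = (0, 0), T = (1, 0), J = (0, 1).
1. X is the centroid of triangle JTA ⇒ X = (1/3, 1/3)
2. P is the midpoint of XA ⇒ P = (1/6, 1/6)
3. M is the centroid of triangle APT ⇒ M = (7/18, 1/18)
4. N is where the line through J parallel to MP meets line PT ⇒ N = (8/3, -1/3)
N = P + t·(T−P) with t = 3, so PN:NT = t:(1−t) = 3:-2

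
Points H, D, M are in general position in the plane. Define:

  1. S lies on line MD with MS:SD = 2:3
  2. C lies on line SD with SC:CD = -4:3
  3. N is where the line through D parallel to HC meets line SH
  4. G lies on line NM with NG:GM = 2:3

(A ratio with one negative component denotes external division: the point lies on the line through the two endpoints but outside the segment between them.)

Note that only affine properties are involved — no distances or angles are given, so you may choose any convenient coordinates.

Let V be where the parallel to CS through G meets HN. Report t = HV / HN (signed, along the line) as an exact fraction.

Set H = (0, 0), D = (1, 0), M = (0, 1); any affine frame gives the same invariant.
1. S lies on line MD with MS:SD = 2:3 ⇒ S = (2/5, 3/5)
2. C lies on line SD with SC:CD = -4:3 ⇒ C = (14/5, -9/5)
3. N is where the line through D parallel to HC meets line SH ⇒ N = (3/10, 9/20)
4. G lies on line NM with NG:GM = 2:3 ⇒ G = (9/50, 67/100)
through G parallel to CS: direction (-12/5, 12/5); meets HN at V = (17/50, 51/100)
V = H + t·(N−H) with t = 17/15

t = 17/15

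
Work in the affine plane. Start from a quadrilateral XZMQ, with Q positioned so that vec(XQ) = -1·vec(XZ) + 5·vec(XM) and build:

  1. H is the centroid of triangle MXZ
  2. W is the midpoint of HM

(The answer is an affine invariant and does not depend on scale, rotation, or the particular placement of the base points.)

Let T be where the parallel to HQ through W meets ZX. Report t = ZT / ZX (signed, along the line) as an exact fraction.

t = 9/14

Work in coordinates with X = (0, 0), Z = (1, 0), M = (0, 1), Q = (-1, 5).
1. H is the centroid of triangle MXZ ⇒ H = (1/3, 1/3)
2. W is the midpoint of HM ⇒ W = (1/6, 2/3)
through W parallel to HQ: direction (-4/3, 14/3); meets ZX at T = (5/14, 0)
T = Z + t·(X−Z) with t = 9/14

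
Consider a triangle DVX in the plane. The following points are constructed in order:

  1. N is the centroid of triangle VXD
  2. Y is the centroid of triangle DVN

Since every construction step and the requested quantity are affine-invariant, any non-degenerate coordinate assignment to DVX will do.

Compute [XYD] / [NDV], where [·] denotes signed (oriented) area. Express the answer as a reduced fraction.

[XYD]:[NDV] = -4/3

Assign D = (0, 0), V = (1, 0), X = (0, 1) — the answer is frame-independent, so this choice is without loss of generality.
1. N is the centroid of triangle VXD ⇒ N = (1/3, 1/3)
2. Y is the centroid of triangle DVN ⇒ Y = (4/9, 1/9)
2·[XYD] = -4/9, 2·[NDV] = 1/3
[XYD]:[NDV] = -4/9:1/3 = -4/3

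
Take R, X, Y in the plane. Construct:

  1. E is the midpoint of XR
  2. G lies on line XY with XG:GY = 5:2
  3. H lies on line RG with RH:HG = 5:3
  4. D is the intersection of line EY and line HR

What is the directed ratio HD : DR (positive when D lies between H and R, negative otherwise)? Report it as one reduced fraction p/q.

HD:DR = -11/56

Set R = (0, 0), X = (1, 0), Y = (0, 1); any affine frame gives the same invariant.
1. E is the midpoint of XR ⇒ E = (1/2, 0)
2. G lies on line XY with XG:GY = 5:2 ⇒ G = (2/7, 5/7)
3. H lies on line RG with RH:HG = 5:3 ⇒ H = (5/28, 25/56)
4. D is the intersection of line EY and line HR ⇒ D = (2/9, 5/9)
D = H + t·(R−H) with t = -11/45, so HD:DR = t:(1−t) = -11/45:56/45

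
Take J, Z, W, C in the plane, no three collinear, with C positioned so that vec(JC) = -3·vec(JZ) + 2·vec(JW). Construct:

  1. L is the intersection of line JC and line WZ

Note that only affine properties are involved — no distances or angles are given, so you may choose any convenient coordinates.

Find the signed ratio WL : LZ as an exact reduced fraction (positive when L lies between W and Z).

Assign J = (0, 0), Z = (1, 0), W = (0, 1), C = (-3, 2) — the answer is frame-independent, so this choice is without loss of generality.
1. L is the intersection of line JC and line WZ ⇒ L = (3, -2)
L = W + t·(Z−W) with t = 3, so WL:LZ = t:(1−t) = 3:-2

WL:LZ = -3/2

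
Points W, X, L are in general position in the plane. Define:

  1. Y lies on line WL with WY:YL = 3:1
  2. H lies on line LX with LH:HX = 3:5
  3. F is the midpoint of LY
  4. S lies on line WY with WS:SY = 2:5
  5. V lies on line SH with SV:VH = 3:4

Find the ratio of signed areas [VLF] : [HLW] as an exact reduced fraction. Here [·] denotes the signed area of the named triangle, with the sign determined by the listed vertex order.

Assign W = (0, 0), X = (1, 0), L = (0, 1) — the answer is frame-independent, so this choice is without loss of generality.
1. Y lies on line WL with WY:YL = 3:1 ⇒ Y = (0, 3/4)
2. H lies on line LX with LH:HX = 3:5 ⇒ H = (3/8, 5/8)
3. F is the midpoint of LY ⇒ F = (0, 7/8)
4. S lies on line WY with WS:SY = 2:5 ⇒ S = (0, 3/14)
5. V lies on line SH with SV:VH = 3:4 ⇒ V = (9/56, 153/392)
2·[VLF] = 9/448, 2·[HLW] = 3/8
[VLF]:[HLW] = 9/448:3/8 = 3/56

[VLF]:[HLW] = 3/56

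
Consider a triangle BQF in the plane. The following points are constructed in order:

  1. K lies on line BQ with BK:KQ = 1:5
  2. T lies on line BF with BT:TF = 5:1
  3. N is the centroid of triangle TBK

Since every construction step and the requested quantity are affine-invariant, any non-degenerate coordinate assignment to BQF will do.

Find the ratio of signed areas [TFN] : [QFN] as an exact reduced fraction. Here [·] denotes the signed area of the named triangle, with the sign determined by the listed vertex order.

Set B = (0, 0), Q = (1, 0), F = (0, 1); any affine frame gives the same invariant.
1. K lies on line BQ with BK:KQ = 1:5 ⇒ K = (1/6, 0)
2. T lies on line BF with BT:TF = 5:1 ⇒ T = (0, 5/6)
3. N is the centroid of triangle TBK ⇒ N = (1/18, 5/18)
2·[TFN] = -1/108, 2·[QFN] = 2/3
[TFN]:[QFN] = -1/108:2/3 = -1/72

[TFN]:[QFN] = -1/72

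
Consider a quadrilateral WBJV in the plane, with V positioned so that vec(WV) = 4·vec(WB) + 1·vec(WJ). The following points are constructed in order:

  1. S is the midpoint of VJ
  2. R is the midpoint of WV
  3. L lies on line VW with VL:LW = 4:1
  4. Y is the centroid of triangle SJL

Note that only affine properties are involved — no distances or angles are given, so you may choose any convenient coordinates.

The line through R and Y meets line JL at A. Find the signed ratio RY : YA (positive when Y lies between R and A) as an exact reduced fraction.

Set W = (0, 0), B = (1, 0), J = (0, 1), V = (4, 1); any affine frame gives the same invariant.
1. S is the midpoint of VJ ⇒ S = (2, 1)
2. R is the midpoint of WV ⇒ R = (2, 1/2)
3. L lies on line VW with VL:LW = 4:1 ⇒ L = (4/5, 1/5)
4. Y is the centroid of triangle SJL ⇒ Y = (14/15, 11/15)
line RY meets JL at A = (2/25, 23/25)
Y = R + t·(A−R) with t = 5/9, so RY:YA = 5/9:4/9

RY:YA = 5/4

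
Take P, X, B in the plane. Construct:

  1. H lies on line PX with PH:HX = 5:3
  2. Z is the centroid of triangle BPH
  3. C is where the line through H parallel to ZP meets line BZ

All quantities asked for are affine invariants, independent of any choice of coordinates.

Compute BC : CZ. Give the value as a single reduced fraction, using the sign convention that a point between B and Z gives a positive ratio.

Choose coordinates P = (0, 0), X = (1, 0), B = (0, 1).
1. H lies on line PX with PH:HX = 5:3 ⇒ H = (5/8, 0)
2. Z is the centroid of triangle BPH ⇒ Z = (5/24, 1/3)
3. C is where the line through H parallel to ZP meets line BZ ⇒ C = (5/12, -1/3)
C = B + t·(Z−B) with t = 2, so BC:CZ = t:(1−t) = 2:-1

BC:CZ = -2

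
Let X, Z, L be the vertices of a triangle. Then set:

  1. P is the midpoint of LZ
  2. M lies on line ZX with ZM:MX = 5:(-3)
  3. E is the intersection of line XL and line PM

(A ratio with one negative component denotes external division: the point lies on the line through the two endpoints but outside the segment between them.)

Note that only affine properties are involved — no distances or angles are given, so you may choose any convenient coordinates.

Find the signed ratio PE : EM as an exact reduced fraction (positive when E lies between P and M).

Assign X = (0, 0), Z = (1, 0), L = (0, 1) — the answer is frame-independent, so this choice is without loss of generality.
1. P is the midpoint of LZ ⇒ P = (1/2, 1/2)
2. M lies on line ZX with ZM:MX = 5:(-3) ⇒ M = (-3/2, 0)
3. E is the intersection of line XL and line PM ⇒ E = (0, 3/8)
E = P + t·(M−P) with t = 1/4, so PE:EM = t:(1−t) = 1/4:3/4

PE:EM = 1/3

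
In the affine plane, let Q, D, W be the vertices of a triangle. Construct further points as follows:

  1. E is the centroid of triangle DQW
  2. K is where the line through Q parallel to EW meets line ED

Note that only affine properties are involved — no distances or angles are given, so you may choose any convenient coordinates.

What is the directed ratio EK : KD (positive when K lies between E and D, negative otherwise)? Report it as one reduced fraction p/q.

Set Q = (0, 0), D = (1, 0), W = (0, 1); any affine frame gives the same invariant.
1. E is the centroid of triangle DQW ⇒ E = (1/3, 1/3)
2. K is where the line through Q parallel to EW meets line ED ⇒ K = (-1/3, 2/3)
K = E + t·(D−E) with t = -1, so EK:KD = t:(1−t) = -1:2

EK:KD = -1/2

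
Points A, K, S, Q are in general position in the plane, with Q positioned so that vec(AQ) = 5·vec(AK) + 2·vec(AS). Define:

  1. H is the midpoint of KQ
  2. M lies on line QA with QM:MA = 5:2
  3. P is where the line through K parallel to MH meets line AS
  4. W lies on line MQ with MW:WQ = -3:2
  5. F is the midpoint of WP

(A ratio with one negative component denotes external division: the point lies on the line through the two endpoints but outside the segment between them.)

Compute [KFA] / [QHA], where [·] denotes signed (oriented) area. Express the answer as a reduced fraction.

[KFA]:[QHA] = -353/154

Set A = (0, 0), K = (1, 0), S = (0, 1), Q = (5, 2); any affine frame gives the same invariant.
1. H is the midpoint of KQ ⇒ H = (3, 1)
2. M lies on line QA with QM:MA = 5:2 ⇒ M = (10/7, 4/7)
3. P is where the line through K parallel to MH meets line AS ⇒ P = (0, -3/11)
4. W lies on line MQ with MW:WQ = -3:2 ⇒ W = (85/7, 34/7)
5. F is the midpoint of WP ⇒ F = (85/14, 353/154)
2·[KFA] = 353/154, 2·[QHA] = -1
[KFA]:[QHA] = 353/154:-1 = -353/154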